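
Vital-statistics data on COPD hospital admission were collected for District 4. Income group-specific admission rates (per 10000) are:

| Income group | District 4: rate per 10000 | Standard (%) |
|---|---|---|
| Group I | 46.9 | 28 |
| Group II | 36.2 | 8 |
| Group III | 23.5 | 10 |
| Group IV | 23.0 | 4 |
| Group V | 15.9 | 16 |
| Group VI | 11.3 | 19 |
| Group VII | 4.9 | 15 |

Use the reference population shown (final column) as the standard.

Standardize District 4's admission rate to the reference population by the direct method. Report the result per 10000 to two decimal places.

Standard weights: 0.28, 0.08, 0.10, 0.04, 0.16, 0.19, 0.15.
Standardized rate: 0.2800×46.9 + 0.0800×36.2 + 0.1000×23.5 + 0.0400×23.0 + 0.1600×15.9 + 0.1900×11.3 + 0.1500×4.9 = 24.7240 per 10000.

24.72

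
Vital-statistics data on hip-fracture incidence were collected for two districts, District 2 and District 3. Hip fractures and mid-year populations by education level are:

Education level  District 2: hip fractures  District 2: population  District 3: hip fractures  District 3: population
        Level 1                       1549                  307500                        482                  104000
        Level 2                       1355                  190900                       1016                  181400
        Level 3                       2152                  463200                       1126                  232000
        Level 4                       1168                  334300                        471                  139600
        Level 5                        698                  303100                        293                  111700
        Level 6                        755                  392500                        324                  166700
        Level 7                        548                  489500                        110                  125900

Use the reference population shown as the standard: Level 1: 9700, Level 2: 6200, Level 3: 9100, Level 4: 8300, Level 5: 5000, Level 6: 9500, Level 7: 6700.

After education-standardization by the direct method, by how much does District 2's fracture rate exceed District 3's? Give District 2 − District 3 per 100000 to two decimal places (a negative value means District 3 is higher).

Education-specific rates per 100000 for District 2: 503.74, 709.80, 464.59, 349.39, 230.29, 192.36, 111.95.
For District 3: 463.46, 560.09, 485.34, 337.39, 262.31, 194.36, 87.37.
Standard total = 54500; weights = 0.1780, 0.1138, 0.1670, 0.1523, 0.0917, 0.1743, 0.1229.
District 2: 0.1780×503.74 + 0.1138×709.80 + 0.1670×464.59 + 0.1523×349.39 + 0.0917×230.29 + 0.1743×192.36 + 0.1229×111.95 = 369.6077 per 100000.
District 3: 0.1780×463.46 + 0.1138×560.09 + 0.1670×485.34 + 0.1523×337.39 + 0.0917×262.31 + 0.1743×194.36 + 0.1229×87.37 = 347.3116 per 100000.
Difference = 369.6077 − 347.3116 = 22.2961.

22.30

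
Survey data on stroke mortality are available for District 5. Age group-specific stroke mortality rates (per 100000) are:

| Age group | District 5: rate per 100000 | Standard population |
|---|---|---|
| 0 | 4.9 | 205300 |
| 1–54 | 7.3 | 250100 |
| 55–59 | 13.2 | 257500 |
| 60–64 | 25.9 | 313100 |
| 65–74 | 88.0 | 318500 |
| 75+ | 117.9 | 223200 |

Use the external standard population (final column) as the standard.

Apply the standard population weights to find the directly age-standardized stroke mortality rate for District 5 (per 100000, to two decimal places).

43.81

Standard total = 1567700; weights = 0.1310, 0.1595, 0.1643, 0.1997, 0.2032, 0.1424.
Standardized rate: 0.1310×4.9 + 0.1595×7.3 + 0.1643×13.2 + 0.1997×25.9 + 0.2032×88.0 + 0.1424×117.9 = 43.8115 per 100000.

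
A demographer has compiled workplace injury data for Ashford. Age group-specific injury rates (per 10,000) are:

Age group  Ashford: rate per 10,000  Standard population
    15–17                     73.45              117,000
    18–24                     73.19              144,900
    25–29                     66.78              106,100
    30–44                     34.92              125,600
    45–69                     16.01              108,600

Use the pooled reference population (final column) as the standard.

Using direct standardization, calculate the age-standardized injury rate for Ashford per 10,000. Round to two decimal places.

53.82

Standard total = 602,200; weights = 0.1943, 0.2406, 0.1762, 0.2086, 0.1803.
Standardized rate: 0.1943×73.45 + 0.2406×73.19 + 0.1762×66.78 + 0.2086×34.92 + 0.1803×16.01 = 53.8175 per 10,000.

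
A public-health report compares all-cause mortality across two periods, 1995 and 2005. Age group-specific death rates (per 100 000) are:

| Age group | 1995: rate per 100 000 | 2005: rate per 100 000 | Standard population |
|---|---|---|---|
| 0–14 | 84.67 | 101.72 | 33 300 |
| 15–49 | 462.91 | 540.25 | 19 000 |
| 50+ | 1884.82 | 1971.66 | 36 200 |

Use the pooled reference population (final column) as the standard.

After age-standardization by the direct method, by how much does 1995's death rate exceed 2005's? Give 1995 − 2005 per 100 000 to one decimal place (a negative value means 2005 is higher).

-58.5

Standard total = 88 500; weights = 0.3763, 0.2147, 0.4090.
1995: 0.3763×84.67 + 0.2147×462.91 + 0.4090×1884.82 = 902.2066 per 100 000.
2005: 0.3763×101.72 + 0.2147×540.25 + 0.4090×1971.66 = 960.7471 per 100 000.
Difference = 902.2066 − 960.7471 = -58.5405.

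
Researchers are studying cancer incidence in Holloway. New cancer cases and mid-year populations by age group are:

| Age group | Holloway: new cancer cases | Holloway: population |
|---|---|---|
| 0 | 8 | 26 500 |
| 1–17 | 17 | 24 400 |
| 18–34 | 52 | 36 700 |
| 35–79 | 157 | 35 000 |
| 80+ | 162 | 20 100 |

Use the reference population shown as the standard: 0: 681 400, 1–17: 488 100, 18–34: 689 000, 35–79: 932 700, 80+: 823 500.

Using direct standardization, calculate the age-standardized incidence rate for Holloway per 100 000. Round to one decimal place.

Age-specific rates per 100 000 for Holloway: 30.19, 69.67, 141.69, 448.57, 805.97.
Standard total = 3 614 700; weights = 0.1885, 0.1350, 0.1906, 0.2580, 0.2278.
Standardized rate: 0.1885×30.19 + 0.1350×69.67 + 0.1906×141.69 + 0.2580×448.57 + 0.2278×805.97 = 341.4669 per 100 000.

341.5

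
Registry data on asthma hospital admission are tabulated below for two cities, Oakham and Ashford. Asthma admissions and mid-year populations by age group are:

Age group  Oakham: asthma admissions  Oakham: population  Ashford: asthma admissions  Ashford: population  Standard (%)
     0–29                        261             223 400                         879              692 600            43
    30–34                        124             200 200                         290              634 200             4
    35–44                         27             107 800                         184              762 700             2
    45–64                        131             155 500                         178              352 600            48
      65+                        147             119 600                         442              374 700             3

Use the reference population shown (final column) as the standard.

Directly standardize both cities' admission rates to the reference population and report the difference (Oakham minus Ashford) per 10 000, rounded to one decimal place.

Age-specific rates per 10 000 for Oakham: 11.68, 6.19, 2.50, 8.42, 12.29.
For Ashford: 12.69, 4.57, 2.41, 5.05, 11.80.
Standard weights: 0.43, 0.04, 0.02, 0.48, 0.03.
Oakham: 0.4300×11.68 + 0.0400×6.19 + 0.0200×2.50 + 0.4800×8.42 + 0.0300×12.29 = 9.7340 per 10 000.
Ashford: 0.4300×12.69 + 0.0400×4.57 + 0.0200×2.41 + 0.4800×5.05 + 0.0300×11.80 = 8.4654 per 10 000.
Difference = 9.7340 − 8.4654 = 1.2686.

1.3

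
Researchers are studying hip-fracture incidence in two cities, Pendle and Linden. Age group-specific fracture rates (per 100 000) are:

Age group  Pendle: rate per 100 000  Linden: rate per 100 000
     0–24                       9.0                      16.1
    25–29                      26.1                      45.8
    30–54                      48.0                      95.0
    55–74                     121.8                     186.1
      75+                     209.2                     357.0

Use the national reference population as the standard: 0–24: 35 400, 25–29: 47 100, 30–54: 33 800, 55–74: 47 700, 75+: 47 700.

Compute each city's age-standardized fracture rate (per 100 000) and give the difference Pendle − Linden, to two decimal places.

-60.86

Standard total = 211 700; weights = 0.1672, 0.2225, 0.1597, 0.2253, 0.2253.
Pendle: 0.1672×9.0 + 0.2225×26.1 + 0.1597×48.0 + 0.2253×121.8 + 0.2253×209.2 = 89.5560 per 100 000.
Linden: 0.1672×16.1 + 0.2225×45.8 + 0.1597×95.0 + 0.2253×186.1 + 0.2253×357.0 = 150.4204 per 100 000.
Difference = 89.5560 − 150.4204 = -60.8643.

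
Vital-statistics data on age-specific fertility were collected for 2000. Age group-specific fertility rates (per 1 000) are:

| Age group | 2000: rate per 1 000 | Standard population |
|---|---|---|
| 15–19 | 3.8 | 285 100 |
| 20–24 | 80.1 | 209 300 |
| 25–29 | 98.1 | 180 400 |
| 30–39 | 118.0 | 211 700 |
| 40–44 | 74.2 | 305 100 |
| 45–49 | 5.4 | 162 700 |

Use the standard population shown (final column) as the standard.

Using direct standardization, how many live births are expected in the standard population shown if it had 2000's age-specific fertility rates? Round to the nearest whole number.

Expected live births = Σ (standard pop × age-specific rate ÷ 1 000)
= 285 100×3.8/1 000 + 209 300×80.1/1 000 + 180 400×98.1/1 000 + 211 700×118.0/1 000 + 305 100×74.2/1 000 + 162 700×5.4/1 000
= 1083.38 + 16764.93 + 17697.24 + 24980.60 + 22638.42 + 878.58 = 84043.15.

84043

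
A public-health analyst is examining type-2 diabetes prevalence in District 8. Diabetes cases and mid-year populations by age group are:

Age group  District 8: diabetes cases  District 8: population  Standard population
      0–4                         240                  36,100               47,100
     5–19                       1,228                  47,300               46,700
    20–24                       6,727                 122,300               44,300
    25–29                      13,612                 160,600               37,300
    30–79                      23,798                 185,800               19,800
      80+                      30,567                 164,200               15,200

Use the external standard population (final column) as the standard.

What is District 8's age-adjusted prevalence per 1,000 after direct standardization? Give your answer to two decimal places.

59.36

Age-specific rates per 1,000 for District 8: 6.648, 25.962, 55.004, 84.757, 128.084, 186.157.
Standard total = 210,400; weights = 0.2239, 0.2220, 0.2106, 0.1773, 0.0941, 0.0722.
Standardized rate: 0.2239×6.648 + 0.2220×25.962 + 0.2106×55.004 + 0.1773×84.757 + 0.0941×128.084 + 0.0722×186.157 = 59.3599 per 1,000.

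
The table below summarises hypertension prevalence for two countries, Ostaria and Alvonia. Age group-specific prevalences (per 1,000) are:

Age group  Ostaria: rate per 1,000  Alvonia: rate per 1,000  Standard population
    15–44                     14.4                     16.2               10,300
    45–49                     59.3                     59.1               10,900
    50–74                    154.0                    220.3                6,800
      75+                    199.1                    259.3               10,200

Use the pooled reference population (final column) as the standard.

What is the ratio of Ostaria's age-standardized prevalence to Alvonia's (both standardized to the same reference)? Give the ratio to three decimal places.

Standard total = 38,200; weights = 0.2696, 0.2853, 0.1780, 0.2670.
Ostaria: 0.2696×14.4 + 0.2853×59.3 + 0.1780×154.0 + 0.2670×199.1 = 101.3798 per 1,000.
Alvonia: 0.2696×16.2 + 0.2853×59.1 + 0.1780×220.3 + 0.2670×259.3 = 129.6846 per 1,000.
Ratio = 101.3798 ÷ 129.6846 = 0.78174.

0.782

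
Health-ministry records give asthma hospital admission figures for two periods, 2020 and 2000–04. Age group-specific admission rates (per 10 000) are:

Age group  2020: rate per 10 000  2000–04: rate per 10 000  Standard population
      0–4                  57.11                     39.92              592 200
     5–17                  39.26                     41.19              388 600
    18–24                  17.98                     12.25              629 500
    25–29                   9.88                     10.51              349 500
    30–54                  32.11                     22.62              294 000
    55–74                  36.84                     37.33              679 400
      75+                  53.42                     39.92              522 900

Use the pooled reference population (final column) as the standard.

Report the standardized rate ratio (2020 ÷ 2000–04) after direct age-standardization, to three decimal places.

Standard total = 3 456 100; weights = 0.1713, 0.1124, 0.1821, 0.1011, 0.0851, 0.1966, 0.1513.
2020: 0.1713×57.11 + 0.1124×39.26 + 0.1821×17.98 + 0.1011×9.88 + 0.0851×32.11 + 0.1966×36.84 + 0.1513×53.42 = 36.5300 per 10 000.
2000–04: 0.1713×39.92 + 0.1124×41.19 + 0.1821×12.25 + 0.1011×10.51 + 0.0851×22.62 + 0.1966×37.33 + 0.1513×39.92 = 30.0680 per 10 000.
Ratio = 36.5300 ÷ 30.0680 = 1.21491.

1.215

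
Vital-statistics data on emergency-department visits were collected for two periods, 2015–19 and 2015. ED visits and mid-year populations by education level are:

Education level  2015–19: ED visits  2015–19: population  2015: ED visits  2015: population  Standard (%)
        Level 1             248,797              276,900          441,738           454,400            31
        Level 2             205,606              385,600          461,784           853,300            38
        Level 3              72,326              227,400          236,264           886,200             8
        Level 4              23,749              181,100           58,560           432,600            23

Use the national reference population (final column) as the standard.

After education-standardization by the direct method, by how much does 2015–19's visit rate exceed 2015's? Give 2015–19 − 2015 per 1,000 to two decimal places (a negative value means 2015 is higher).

Education-specific rates per 1,000 for 2015–19: 898.508, 533.211, 318.056, 131.137.
For 2015: 972.135, 541.174, 266.603, 135.368.
Standard weights: 0.31, 0.38, 0.08, 0.23.
2015–19: 0.3100×898.508 + 0.3800×533.211 + 0.0800×318.056 + 0.2300×131.137 = 536.7638 per 1,000.
2015: 0.3100×972.135 + 0.3800×541.174 + 0.0800×266.603 + 0.2300×135.368 = 559.4708 per 1,000.
Difference = 536.7638 − 559.4708 = -22.7070.

-22.71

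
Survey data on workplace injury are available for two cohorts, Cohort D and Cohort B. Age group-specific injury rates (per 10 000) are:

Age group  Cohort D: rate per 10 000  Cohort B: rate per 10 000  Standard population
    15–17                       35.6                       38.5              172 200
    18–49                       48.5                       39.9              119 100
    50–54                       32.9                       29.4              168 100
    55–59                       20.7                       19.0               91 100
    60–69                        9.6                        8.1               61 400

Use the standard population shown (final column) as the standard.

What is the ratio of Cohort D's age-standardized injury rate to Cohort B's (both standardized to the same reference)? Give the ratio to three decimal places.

Standard total = 611 900; weights = 0.2814, 0.1946, 0.2747, 0.1489, 0.1003.
Cohort D: 0.2814×35.6 + 0.1946×48.5 + 0.2747×32.9 + 0.1489×20.7 + 0.1003×9.6 = 32.5419 per 10 000.
Cohort B: 0.2814×38.5 + 0.1946×39.9 + 0.2747×29.4 + 0.1489×19.0 + 0.1003×8.1 = 30.3190 per 10 000.
Ratio = 32.5419 ÷ 30.3190 = 1.07332.

1.073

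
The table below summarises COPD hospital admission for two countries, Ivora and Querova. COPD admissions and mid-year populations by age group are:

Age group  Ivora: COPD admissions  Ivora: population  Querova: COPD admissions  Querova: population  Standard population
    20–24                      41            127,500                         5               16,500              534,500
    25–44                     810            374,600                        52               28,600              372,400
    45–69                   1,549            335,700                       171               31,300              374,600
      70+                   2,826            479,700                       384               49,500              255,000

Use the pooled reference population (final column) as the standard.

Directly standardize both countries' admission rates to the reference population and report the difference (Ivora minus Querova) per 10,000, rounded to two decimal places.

Age-specific rates per 10,000 for Ivora: 3.22, 21.62, 46.14, 58.91.
For Querova: 3.03, 18.18, 54.63, 77.58.
Standard total = 1,536,500; weights = 0.3479, 0.2424, 0.2438, 0.1660.
Ivora: 0.3479×3.22 + 0.2424×21.62 + 0.2438×46.14 + 0.1660×58.91 = 27.3861 per 10,000.
Querova: 0.3479×3.03 + 0.2424×18.18 + 0.2438×54.63 + 0.1660×77.58 = 31.6549 per 10,000.
Difference = 27.3861 − 31.6549 = -4.2689.

-4.27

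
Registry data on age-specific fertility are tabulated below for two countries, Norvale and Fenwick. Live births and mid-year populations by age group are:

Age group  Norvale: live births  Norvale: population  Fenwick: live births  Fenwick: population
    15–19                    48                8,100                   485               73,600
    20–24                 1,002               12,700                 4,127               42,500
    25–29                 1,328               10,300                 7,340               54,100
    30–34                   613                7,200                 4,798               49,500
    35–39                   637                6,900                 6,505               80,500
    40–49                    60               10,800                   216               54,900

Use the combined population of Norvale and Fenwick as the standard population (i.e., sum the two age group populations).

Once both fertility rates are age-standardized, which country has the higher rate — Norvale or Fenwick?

Fenwick

Age-specific rates per 1,000 for Norvale: 5.926, 78.898, 128.932, 85.139, 92.319, 5.556.
For Fenwick: 6.590, 97.106, 135.675, 96.929, 80.807, 3.934.
Combined standard total = 411,100; weights = 0.1987, 0.1343, 0.1567, 0.1379, 0.2126, 0.1598.
Norvale: 0.1987×5.926 + 0.1343×78.898 + 0.1567×128.932 + 0.1379×85.139 + 0.2126×92.319 + 0.1598×5.556 = 64.2266 per 1,000.
Fenwick: 0.1987×6.590 + 0.1343×97.106 + 0.1567×135.675 + 0.1379×96.929 + 0.2126×80.807 + 0.1598×3.934 = 66.7794 per 1,000.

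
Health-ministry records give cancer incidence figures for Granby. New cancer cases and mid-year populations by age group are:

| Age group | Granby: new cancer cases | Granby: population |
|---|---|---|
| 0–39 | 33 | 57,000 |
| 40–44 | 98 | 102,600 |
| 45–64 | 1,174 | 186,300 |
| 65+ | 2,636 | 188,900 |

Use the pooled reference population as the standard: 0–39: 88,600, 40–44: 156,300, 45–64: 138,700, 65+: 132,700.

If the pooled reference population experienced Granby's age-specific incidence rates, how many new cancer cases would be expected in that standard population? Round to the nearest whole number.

2926

Age-specific rates per 100,000 for Granby: 57.89, 95.52, 630.17, 1395.45.
Expected new cancer cases = Σ (standard pop × age-specific rate ÷ 100,000)
= 88,600×57.89/100,000 + 156,300×95.52/100,000 + 138,700×630.17/100,000 + 132,700×1395.45/100,000
= 51.29 + 149.29 + 874.04 + 1851.76 = 2926.39.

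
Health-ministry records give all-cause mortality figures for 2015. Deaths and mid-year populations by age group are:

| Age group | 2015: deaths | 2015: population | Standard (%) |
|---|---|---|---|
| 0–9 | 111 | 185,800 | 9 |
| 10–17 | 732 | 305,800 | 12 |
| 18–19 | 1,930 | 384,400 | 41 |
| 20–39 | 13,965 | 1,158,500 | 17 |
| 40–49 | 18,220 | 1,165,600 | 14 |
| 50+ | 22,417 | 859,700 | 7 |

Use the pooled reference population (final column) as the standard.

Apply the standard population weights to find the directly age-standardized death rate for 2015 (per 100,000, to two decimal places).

Age-specific rates per 100,000 for 2015: 59.74, 239.37, 502.08, 1205.44, 1563.14, 2607.54.
Standard weights: 0.09, 0.12, 0.41, 0.17, 0.14, 0.07.
Standardized rate: 0.0900×59.74 + 0.1200×239.37 + 0.4100×502.08 + 0.1700×1205.44 + 0.1400×1563.14 + 0.0700×2607.54 = 846.2469 per 100,000.

846.25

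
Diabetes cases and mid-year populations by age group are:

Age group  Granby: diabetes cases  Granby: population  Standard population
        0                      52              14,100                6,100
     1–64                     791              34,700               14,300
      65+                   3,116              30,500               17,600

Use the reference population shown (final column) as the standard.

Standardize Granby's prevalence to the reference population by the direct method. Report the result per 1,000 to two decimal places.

56.49

Age-specific rates per 1,000 for Granby: 3.688, 22.795, 102.164.
Standard total = 38,000; weights = 0.1605, 0.3763, 0.4632.
Standardized rate: 0.1605×3.688 + 0.3763×22.795 + 0.4632×102.164 = 56.4883 per 1,000.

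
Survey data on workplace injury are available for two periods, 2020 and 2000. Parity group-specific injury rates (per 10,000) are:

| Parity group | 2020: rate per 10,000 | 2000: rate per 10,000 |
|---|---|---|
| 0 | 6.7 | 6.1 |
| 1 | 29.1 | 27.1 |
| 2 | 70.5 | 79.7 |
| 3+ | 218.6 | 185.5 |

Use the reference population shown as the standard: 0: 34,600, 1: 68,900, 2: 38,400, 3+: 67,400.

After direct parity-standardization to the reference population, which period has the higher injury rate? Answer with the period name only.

Standard total = 209,300; weights = 0.1653, 0.3292, 0.1835, 0.3220.
2020: 0.1653×6.7 + 0.3292×29.1 + 0.1835×70.5 + 0.3220×218.6 = 94.0165 per 10,000.
2000: 0.1653×6.1 + 0.3292×27.1 + 0.1835×79.7 + 0.3220×185.5 = 84.2878 per 10,000.

2020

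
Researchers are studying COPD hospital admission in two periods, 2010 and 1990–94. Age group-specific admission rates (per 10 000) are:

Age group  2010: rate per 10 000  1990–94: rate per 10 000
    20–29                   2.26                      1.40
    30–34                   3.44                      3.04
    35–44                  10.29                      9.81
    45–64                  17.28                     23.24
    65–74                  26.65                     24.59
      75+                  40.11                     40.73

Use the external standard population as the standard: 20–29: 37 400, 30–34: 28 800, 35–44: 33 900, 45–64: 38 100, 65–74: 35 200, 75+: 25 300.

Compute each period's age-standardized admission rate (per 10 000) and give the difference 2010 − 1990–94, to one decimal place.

-0.6

Standard total = 198 700; weights = 0.1882, 0.1449, 0.1706, 0.1917, 0.1772, 0.1273.
2010: 0.1882×2.26 + 0.1449×3.44 + 0.1706×10.29 + 0.1917×17.28 + 0.1772×26.65 + 0.1273×40.11 = 15.8211 per 10 000.
1990–94: 0.1882×1.40 + 0.1449×3.04 + 0.1706×9.81 + 0.1917×23.24 + 0.1772×24.59 + 0.1273×40.73 = 16.3762 per 10 000.
Difference = 15.8211 − 16.3762 = -0.5551.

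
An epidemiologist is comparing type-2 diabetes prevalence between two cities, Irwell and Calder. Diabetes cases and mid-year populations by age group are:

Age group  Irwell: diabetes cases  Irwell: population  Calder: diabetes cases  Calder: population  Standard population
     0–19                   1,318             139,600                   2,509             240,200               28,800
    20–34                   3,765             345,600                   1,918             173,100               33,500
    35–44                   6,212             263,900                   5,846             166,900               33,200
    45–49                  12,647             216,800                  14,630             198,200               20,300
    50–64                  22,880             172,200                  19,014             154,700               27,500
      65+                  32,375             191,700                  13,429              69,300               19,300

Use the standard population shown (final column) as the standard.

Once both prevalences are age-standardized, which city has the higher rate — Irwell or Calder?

Calder

Age-specific rates per 1,000 for Irwell: 9.441, 10.894, 23.539, 58.335, 132.869, 168.884.
For Calder: 10.445, 11.080, 35.027, 73.814, 122.909, 193.781.
Standard total = 162,600; weights = 0.1771, 0.2060, 0.2042, 0.1248, 0.1691, 0.1187.
Irwell: 0.1771×9.441 + 0.2060×10.894 + 0.2042×23.539 + 0.1248×58.335 + 0.1691×132.869 + 0.1187×168.884 = 58.5234 per 1,000.
Calder: 0.1771×10.445 + 0.2060×11.080 + 0.2042×35.027 + 0.1248×73.814 + 0.1691×122.909 + 0.1187×193.781 = 64.2885 per 1,000.
The crude rates (59.56 vs 57.21) would put Irwell higher, but that reflects its age composition; once standardized to a common age structure, Calder has the higher underlying rate.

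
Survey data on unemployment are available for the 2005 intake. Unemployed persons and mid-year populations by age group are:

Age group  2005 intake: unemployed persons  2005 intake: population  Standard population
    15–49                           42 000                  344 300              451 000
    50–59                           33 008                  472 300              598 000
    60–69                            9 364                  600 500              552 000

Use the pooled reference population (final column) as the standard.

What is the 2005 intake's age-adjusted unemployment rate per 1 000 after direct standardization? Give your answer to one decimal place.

Age-specific rates per 1 000 for the 2005 intake: 121.987, 69.888, 15.594.
Standard total = 1 601 000; weights = 0.2817, 0.3735, 0.3448.
Standardized rate: 0.2817×121.987 + 0.3735×69.888 + 0.3448×15.594 = 65.8442 per 1 000.

65.8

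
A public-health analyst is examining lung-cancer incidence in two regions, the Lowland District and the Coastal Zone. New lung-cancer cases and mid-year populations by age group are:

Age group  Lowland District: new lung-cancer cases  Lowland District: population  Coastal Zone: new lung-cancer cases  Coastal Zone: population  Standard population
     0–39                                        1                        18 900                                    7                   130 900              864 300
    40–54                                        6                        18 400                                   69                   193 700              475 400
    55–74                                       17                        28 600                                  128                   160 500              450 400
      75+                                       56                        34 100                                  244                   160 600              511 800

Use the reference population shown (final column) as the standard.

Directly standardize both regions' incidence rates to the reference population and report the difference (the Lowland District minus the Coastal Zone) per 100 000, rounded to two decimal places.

Age-specific rates per 100 000 for the Lowland District: 5.29, 32.61, 59.44, 164.22.
For the Coastal Zone: 5.35, 35.62, 79.75, 151.93.
Standard total = 2 301 900; weights = 0.3755, 0.2065, 0.1957, 0.2223.
The Lowland District: 0.3755×5.29 + 0.2065×32.61 + 0.1957×59.44 + 0.2223×164.22 = 56.8645 per 100 000.
The Coastal Zone: 0.3755×5.35 + 0.2065×35.62 + 0.1957×79.75 + 0.2223×151.93 = 58.7490 per 100 000.
Difference = 56.8645 − 58.7490 = -1.8845.

-1.88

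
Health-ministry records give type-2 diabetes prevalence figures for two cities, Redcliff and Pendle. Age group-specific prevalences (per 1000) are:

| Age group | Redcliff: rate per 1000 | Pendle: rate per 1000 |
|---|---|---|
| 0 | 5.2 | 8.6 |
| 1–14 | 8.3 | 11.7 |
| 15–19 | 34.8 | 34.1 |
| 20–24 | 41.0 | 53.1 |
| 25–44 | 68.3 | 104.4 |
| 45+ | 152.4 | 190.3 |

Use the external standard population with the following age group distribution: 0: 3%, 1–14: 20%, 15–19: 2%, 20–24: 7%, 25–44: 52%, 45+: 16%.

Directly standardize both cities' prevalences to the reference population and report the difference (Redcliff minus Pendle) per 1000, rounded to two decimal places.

Standard weights: 0.03, 0.20, 0.02, 0.07, 0.52, 0.16.
Redcliff: 0.0300×5.2 + 0.2000×8.3 + 0.0200×34.8 + 0.0700×41.0 + 0.5200×68.3 + 0.1600×152.4 = 65.2820 per 1000.
Pendle: 0.0300×8.6 + 0.2000×11.7 + 0.0200×34.1 + 0.0700×53.1 + 0.5200×104.4 + 0.1600×190.3 = 91.7330 per 1000.
Difference = 65.2820 − 91.7330 = -26.4510.

-26.45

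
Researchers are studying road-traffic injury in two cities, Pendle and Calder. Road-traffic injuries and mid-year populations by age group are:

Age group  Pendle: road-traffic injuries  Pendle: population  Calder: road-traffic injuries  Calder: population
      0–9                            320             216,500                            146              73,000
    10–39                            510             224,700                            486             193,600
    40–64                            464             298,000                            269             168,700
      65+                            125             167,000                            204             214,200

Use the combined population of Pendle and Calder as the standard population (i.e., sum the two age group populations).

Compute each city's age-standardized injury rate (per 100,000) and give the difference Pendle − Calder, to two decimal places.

Age-specific rates per 100,000 for Pendle: 147.81, 226.97, 155.70, 74.85.
For Calder: 200.00, 251.03, 159.45, 95.24.
Combined standard total = 1,555,700; weights = 0.1861, 0.2689, 0.3000, 0.2450.
Pendle: 0.1861×147.81 + 0.2689×226.97 + 0.3000×155.70 + 0.2450×74.85 = 153.5845 per 100,000.
Calder: 0.1861×200.00 + 0.2689×251.03 + 0.3000×159.45 + 0.2450×95.24 = 175.8883 per 100,000.
Difference = 153.5845 − 175.8883 = -22.3038.

-22.30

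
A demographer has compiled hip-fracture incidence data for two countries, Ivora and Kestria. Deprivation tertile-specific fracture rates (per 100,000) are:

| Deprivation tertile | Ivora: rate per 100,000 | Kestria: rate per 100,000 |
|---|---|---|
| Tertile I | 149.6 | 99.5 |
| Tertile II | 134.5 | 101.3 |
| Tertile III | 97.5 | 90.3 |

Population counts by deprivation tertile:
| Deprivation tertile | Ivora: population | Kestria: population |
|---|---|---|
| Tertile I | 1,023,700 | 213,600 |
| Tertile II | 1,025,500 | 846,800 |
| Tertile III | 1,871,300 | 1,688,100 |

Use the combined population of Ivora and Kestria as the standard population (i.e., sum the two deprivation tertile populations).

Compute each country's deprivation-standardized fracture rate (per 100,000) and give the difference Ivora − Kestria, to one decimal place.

Combined standard total = 6,669,000; weights = 0.1855, 0.2807, 0.5337.
Ivora: 0.1855×149.6 + 0.2807×134.5 + 0.5337×97.5 = 117.5537 per 100,000.
Kestria: 0.1855×99.5 + 0.2807×101.3 + 0.5337×90.3 = 95.0951 per 100,000.
Difference = 117.5537 − 95.0951 = 22.4587.

22.5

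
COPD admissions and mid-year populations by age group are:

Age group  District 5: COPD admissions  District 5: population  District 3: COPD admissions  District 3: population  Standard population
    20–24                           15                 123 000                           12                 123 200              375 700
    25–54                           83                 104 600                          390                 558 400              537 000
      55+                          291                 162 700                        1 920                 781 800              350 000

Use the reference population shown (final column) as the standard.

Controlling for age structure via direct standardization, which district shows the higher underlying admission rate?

Age-specific rates per 10 000 for District 5: 1.22, 7.93, 17.89.
For District 3: 0.97, 6.98, 24.56.
Standard total = 1 262 700; weights = 0.2975, 0.4253, 0.2772.
District 5: 0.2975×1.22 + 0.4253×7.93 + 0.2772×17.89 = 8.6951 per 10 000.
District 3: 0.2975×0.97 + 0.4253×6.98 + 0.2772×24.56 = 10.0673 per 10 000.

District 3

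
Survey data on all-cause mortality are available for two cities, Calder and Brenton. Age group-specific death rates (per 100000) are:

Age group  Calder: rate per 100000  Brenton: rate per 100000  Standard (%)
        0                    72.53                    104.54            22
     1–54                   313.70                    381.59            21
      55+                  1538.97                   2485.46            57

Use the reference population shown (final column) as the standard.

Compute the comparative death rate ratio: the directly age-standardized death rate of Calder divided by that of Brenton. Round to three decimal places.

Standard weights: 0.22, 0.21, 0.57.
Calder: 0.2200×72.53 + 0.2100×313.70 + 0.5700×1538.97 = 959.0465 per 100000.
Brenton: 0.2200×104.54 + 0.2100×381.59 + 0.5700×2485.46 = 1519.8449 per 100000.
Ratio = 959.0465 ÷ 1519.8449 = 0.63102.

0.631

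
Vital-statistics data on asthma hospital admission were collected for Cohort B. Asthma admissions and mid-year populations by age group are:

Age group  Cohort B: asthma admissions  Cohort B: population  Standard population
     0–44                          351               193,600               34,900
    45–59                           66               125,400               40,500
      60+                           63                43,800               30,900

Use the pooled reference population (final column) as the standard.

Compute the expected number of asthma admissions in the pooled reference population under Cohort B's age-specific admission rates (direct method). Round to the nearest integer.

Age-specific rates per 10,000 for Cohort B: 18.13, 5.26, 14.38.
Expected asthma admissions = Σ (standard pop × age-specific rate ÷ 10,000)
= 34,900×18.13/10,000 + 40,500×5.26/10,000 + 30,900×14.38/10,000
= 63.27 + 21.32 + 44.45 = 129.04.

129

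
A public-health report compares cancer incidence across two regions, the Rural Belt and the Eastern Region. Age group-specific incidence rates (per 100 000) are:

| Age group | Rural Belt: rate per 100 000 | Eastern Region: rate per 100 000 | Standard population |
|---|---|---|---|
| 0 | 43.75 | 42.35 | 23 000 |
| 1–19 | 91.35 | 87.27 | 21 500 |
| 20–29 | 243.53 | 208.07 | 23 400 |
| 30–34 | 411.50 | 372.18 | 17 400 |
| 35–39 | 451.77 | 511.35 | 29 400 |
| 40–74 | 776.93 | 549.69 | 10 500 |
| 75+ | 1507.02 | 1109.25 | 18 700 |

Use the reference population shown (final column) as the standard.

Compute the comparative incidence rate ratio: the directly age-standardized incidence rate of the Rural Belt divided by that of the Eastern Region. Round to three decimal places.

Standard total = 143 900; weights = 0.1598, 0.1494, 0.1626, 0.1209, 0.2043, 0.0730, 0.1300.
The Rural Belt: 0.1598×43.75 + 0.1494×91.35 + 0.1626×243.53 + 0.1209×411.50 + 0.2043×451.77 + 0.0730×776.93 + 0.1300×1507.02 = 454.8301 per 100 000.
The Eastern Region: 0.1598×42.35 + 0.1494×87.27 + 0.1626×208.07 + 0.1209×372.18 + 0.2043×511.35 + 0.0730×549.69 + 0.1300×1109.25 = 387.3769 per 100 000.
Ratio = 454.8301 ÷ 387.3769 = 1.17413.

1.174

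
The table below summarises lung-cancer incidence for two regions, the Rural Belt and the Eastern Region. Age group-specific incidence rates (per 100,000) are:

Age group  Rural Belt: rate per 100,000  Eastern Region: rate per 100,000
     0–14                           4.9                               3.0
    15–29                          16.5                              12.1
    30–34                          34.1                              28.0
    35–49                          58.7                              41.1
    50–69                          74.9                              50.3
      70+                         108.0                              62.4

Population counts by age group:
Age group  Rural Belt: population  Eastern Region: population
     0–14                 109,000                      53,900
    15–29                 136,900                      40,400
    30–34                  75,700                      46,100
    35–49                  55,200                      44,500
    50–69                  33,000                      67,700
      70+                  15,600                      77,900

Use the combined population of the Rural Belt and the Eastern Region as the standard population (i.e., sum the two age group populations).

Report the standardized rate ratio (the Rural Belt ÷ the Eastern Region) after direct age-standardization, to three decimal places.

1.491

Combined standard total = 755,900; weights = 0.2155, 0.2346, 0.1611, 0.1319, 0.1332, 0.1237.
The Rural Belt: 0.2155×4.9 + 0.2346×16.5 + 0.1611×34.1 + 0.1319×58.7 + 0.1332×74.9 + 0.1237×108.0 = 41.5000 per 100,000.
The Eastern Region: 0.2155×3.0 + 0.2346×12.1 + 0.1611×28.0 + 0.1319×41.1 + 0.1332×50.3 + 0.1237×62.4 = 27.8366 per 100,000.
Ratio = 41.5000 ÷ 27.8366 = 1.49084.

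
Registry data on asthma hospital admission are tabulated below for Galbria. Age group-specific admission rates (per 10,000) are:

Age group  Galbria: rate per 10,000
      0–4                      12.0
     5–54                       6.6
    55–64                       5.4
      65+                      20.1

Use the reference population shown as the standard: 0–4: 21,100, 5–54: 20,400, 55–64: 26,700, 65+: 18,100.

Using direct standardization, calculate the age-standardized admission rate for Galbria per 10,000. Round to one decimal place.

10.4

Standard total = 86,300; weights = 0.2445, 0.2364, 0.3094, 0.2097.
Standardized rate: 0.2445×12.0 + 0.2364×6.6 + 0.3094×5.4 + 0.2097×20.1 = 10.3804 per 10,000.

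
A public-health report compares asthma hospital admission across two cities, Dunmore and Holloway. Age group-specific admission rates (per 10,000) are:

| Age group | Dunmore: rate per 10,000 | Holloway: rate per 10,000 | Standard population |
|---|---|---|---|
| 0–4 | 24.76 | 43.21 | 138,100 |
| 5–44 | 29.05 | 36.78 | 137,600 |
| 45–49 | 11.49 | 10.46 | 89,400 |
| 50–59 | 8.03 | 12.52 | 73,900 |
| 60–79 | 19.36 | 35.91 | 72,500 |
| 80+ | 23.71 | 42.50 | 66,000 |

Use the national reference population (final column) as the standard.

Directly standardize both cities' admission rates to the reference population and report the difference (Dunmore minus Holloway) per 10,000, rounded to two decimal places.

Standard total = 577,500; weights = 0.2391, 0.2383, 0.1548, 0.1280, 0.1255, 0.1143.
Dunmore: 0.2391×24.76 + 0.2383×29.05 + 0.1548×11.49 + 0.1280×8.03 + 0.1255×19.36 + 0.1143×23.71 = 20.7891 per 10,000.
Holloway: 0.2391×43.21 + 0.2383×36.78 + 0.1548×10.46 + 0.1280×12.52 + 0.1255×35.91 + 0.1143×42.50 = 31.6832 per 10,000.
Difference = 20.7891 − 31.6832 = -10.8941.

-10.89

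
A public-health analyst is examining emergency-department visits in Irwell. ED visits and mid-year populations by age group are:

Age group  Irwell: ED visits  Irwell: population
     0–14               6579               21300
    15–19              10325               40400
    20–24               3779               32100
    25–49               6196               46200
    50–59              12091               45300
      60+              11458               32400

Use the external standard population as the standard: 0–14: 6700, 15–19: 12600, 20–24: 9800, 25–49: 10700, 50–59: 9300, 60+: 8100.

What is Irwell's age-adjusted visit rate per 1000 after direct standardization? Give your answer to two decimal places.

231.21

Age-specific rates per 1000 for Irwell: 308.873, 255.569, 117.726, 134.113, 266.909, 353.642.
Standard total = 57200; weights = 0.1171, 0.2203, 0.1713, 0.1871, 0.1626, 0.1416.
Standardized rate: 0.1171×308.873 + 0.2203×255.569 + 0.1713×117.726 + 0.1871×134.113 + 0.1626×266.909 + 0.1416×353.642 = 231.2080 per 1000.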